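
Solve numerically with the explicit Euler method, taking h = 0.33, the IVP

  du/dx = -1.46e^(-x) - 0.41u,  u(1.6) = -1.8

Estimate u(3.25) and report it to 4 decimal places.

Euler: u_{n+1} = u_n + h·f(x_n, u_n).
x=1.600000, u=-1.800000: f=0.443231 → u ← -1.800000 + 0.33·0.443231 = -1.653734
x=1.930000, u=-1.653734: f=0.466114 → u ← -1.653734 + 0.33·0.466114 = -1.499916
x=2.260000, u=-1.499916: f=0.462614 → u ← -1.499916 + 0.33·0.462614 = -1.347253
x=2.590000, u=-1.347253: f=0.442845 → u ← -1.347253 + 0.33·0.442845 = -1.201115
x=2.920000, u=-1.201115: f=0.413714 → u ← -1.201115 + 0.33·0.413714 = -1.064589
u(3.25) ≈ -1.0646

-1.0646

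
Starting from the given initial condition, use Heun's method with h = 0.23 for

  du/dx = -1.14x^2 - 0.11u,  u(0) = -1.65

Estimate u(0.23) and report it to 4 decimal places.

Heun: k1 = f(x_n, u_n); k2 = f(x_n + h, u_n + h·k1); u_{n+1} = u_n + (h/2)·(k1 + k2).
x=0.000000, u=-1.650000:
  k1 = f(0.000000, -1.650000) = 0.181500
  k2 = f(0.230000, -1.608255) = 0.116602
  u ← -1.650000 + (0.23/2)·(0.181500 + 0.116602) = -1.615718
u(0.23) ≈ -1.6157

-1.6157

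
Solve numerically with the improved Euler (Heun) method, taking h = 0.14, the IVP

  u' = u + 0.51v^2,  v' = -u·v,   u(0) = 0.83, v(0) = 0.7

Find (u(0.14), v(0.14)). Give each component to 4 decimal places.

0.9879, 0.6168

Heun on (u,v): k1 = f(t_n, state_n); k2 = f(t_n + h, state_n + h·k1); state_{n+1} = state_n + (h/2)·(k1 + k2).
0.000000: (0.830000, 0.700000)
  k1 = (1.079900, -0.581000)
  predictor → (0.981186, 0.618660)
  k2 = (1.176383, -0.607021)
  → (0.987940, 0.616839)
(u(0.14), v(0.14)) ≈ (0.9879, 0.6168)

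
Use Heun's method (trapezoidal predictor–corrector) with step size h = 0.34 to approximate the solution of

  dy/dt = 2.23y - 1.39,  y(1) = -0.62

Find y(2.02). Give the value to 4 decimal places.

Heun: k1 = f(t_n, y_n); k2 = f(t_n + h, y_n + h·k1); y_{n+1} = y_n + (h/2)·(k1 + k2).
t=1.000000, y=-0.620000:
  k1 = f(1.000000, -0.620000) = -2.772600
  k2 = f(1.340000, -1.562684) = -4.874785
  y ← -0.620000 + (0.34/2)·(-2.772600 + (-4.874785)) = -1.920056
t=1.340000, y=-1.920056:
  k1 = f(1.340000, -1.920056) = -5.671724
  k2 = f(1.680000, -3.848442) = -9.972025
  y ← -1.920056 + (0.34/2)·(-5.671724 + (-9.972025)) = -4.579493
t=1.680000, y=-4.579493:
  k1 = f(1.680000, -4.579493) = -11.602269
  k2 = f(2.020000, -8.524264) = -20.399109
  y ← -4.579493 + (0.34/2)·(-11.602269 + (-20.399109)) = -10.019727
y(2.02) ≈ -10.0197

-10.0197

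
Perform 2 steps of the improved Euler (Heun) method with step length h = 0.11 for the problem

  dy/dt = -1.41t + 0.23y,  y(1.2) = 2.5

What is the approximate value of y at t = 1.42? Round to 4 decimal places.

2.2134

Heun: k1 = f(t_n, y_n); k2 = f(t_n + h, y_n + h·k1); y_{n+1} = y_n + (h/2)·(k1 + k2).
t=1.200000, y=2.500000:
  k1 = f(1.200000, 2.500000) = -1.117000
  k2 = f(1.310000, 2.377130) = -1.300360
  y ← 2.500000 + (0.11/2)·(-1.117000 + (-1.300360)) = 2.367045
t=1.310000, y=2.367045:
  k1 = f(1.310000, 2.367045) = -1.302680
  k2 = f(1.420000, 2.223750) = -1.490737
  y ← 2.367045 + (0.11/2)·(-1.302680 + (-1.490737)) = 2.213407
y(1.42) ≈ 2.2134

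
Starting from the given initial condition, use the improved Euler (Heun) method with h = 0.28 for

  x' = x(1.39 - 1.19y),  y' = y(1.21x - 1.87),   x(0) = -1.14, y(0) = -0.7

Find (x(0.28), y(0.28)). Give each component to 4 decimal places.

-1.8742, -0.3453

Heun on (x,y): k1 = f(t_n, state_n); k2 = f(t_n + h, state_n + h·k1); state_{n+1} = state_n + (h/2)·(k1 + k2).
0.000000: (-1.140000, -0.700000)
  k1 = (-2.534220, 2.274580)
  predictor → (-1.849582, -0.063118)
  k2 = (-2.709840, 0.259287)
  → (-1.874168, -0.345259)
(x(0.28), y(0.28)) ≈ (-1.8742, -0.3453)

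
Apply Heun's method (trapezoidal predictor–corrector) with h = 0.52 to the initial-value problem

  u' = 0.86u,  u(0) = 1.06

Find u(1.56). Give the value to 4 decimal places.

Heun: k1 = f(x_n, u_n); k2 = f(x_n + h, u_n + h·k1); u_{n+1} = u_n + (h/2)·(k1 + k2).
x=0.000000, u=1.060000:
  k1 = f(0.000000, 1.060000) = 0.911600
  k2 = f(0.520000, 1.534032) = 1.319268
  u ← 1.060000 + (0.52/2)·(0.911600 + 1.319268) = 1.640026
x=0.520000, u=1.640026:
  k1 = f(0.520000, 1.640026) = 1.410422
  k2 = f(1.040000, 2.373445) = 2.041163
  u ← 1.640026 + (0.52/2)·(1.410422 + 2.041163) = 2.537438
x=1.040000, u=2.537438:
  k1 = f(1.040000, 2.537438) = 2.182196
  k2 = f(1.560000, 3.672180) = 3.158074
  u ← 2.537438 + (0.52/2)·(2.182196 + 3.158074) = 3.925908
u(1.56) ≈ 3.9259

3.9259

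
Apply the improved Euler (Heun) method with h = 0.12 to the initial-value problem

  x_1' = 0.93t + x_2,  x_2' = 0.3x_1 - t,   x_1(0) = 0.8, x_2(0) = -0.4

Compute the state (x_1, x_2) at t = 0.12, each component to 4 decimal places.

Heun on (x_1,x_2): k1 = f(t_n, state_n); k2 = f(t_n + h, state_n + h·k1); state_{n+1} = state_n + (h/2)·(k1 + k2).
0.000000: (0.800000, -0.400000)
  k1 = (-0.400000, 0.240000)
  predictor → (0.752000, -0.371200)
  k2 = (-0.259600, 0.105600)
  → (0.760424, -0.379264)
(x_1(0.12), x_2(0.12)) ≈ (0.7604, -0.3793)

0.7604, -0.3793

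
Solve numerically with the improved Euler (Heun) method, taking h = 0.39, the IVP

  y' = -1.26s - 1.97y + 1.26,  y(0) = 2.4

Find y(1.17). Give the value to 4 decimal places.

0.4259

Heun: k1 = f(s_n, y_n); k2 = f(s_n + h, y_n + h·k1); y_{n+1} = y_n + (h/2)·(k1 + k2).
s=0.000000, y=2.400000:
  k1 = f(0.000000, 2.400000) = -3.468000
  k2 = f(0.390000, 1.047480) = -1.294936
  y ← 2.400000 + (0.39/2)·(-3.468000 + (-1.294936)) = 1.471228
s=0.390000, y=1.471228:
  k1 = f(0.390000, 1.471228) = -2.129718
  k2 = f(0.780000, 0.640637) = -0.984856
  y ← 1.471228 + (0.39/2)·(-2.129718 + (-0.984856)) = 0.863886
s=0.780000, y=0.863886:
  k1 = f(0.780000, 0.863886) = -1.424655
  k2 = f(1.170000, 0.308270) = -0.821492
  y ← 0.863886 + (0.39/2)·(-1.424655 + (-0.821492)) = 0.425887
y(1.17) ≈ 0.4259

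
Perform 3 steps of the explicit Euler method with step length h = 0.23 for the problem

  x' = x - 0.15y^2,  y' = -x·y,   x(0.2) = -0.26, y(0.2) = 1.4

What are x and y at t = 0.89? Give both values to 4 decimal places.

-0.7696, 1.8213

Euler on (x,y): x_{n+1} = x_n + h·x', y_{n+1} = y_n + h·y'.
0.200000: (-0.260000, 1.400000); f=(-0.554000, 0.364000) → (-0.387420, 1.483720)
0.430000: (-0.387420, 1.483720); f=(-0.717634, 0.574823) → (-0.552476, 1.615929)
0.660000: (-0.552476, 1.615929); f=(-0.944160, 0.892762) → (-0.769633, 1.821264)
(x(0.89), y(0.89)) ≈ (-0.7696, 1.8213)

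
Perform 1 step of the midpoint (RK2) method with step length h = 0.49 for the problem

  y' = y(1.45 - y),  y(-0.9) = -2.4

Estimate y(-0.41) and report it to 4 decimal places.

Midpoint: k1 = f(t_n, y_n); k2 = f(t_n + h/2, y_n + (h/2)·k1); y_{n+1} = y_n + h·k2.
t=-0.900000, y=-2.400000:
  k1 = f(-0.900000, -2.400000) = -9.240000
  k2 = f(-0.655000, -4.663800) = -28.513540
  y ← -2.400000 + 0.49·(-28.513540) = -16.371635
y(-0.41) ≈ -16.3716

-16.3716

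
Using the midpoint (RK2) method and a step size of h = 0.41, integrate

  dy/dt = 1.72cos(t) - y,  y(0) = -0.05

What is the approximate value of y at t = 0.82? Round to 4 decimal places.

Midpoint: k1 = f(t_n, y_n); k2 = f(t_n + h/2, y_n + (h/2)·k1); y_{n+1} = y_n + h·k2.
t=0.000000, y=-0.050000:
  k1 = f(0.000000, -0.050000) = 1.770000
  k2 = f(0.205000, 0.312850) = 1.371135
  y ← -0.050000 + 0.41·1.371135 = 0.512165
t=0.410000, y=0.512165:
  k1 = f(0.410000, 0.512165) = 1.065283
  k2 = f(0.615000, 0.730548) = 0.674302
  y ← 0.512165 + 0.41·0.674302 = 0.788629
y(0.82) ≈ 0.7886

0.7886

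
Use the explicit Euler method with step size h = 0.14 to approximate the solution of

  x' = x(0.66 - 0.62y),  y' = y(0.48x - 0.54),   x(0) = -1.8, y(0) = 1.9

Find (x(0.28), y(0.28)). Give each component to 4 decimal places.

-1.6025, 1.2399

Euler on (x,y): x_{n+1} = x_n + h·x', y_{n+1} = y_n + h·y'.
0.000000: (-1.800000, 1.900000); f=(0.932400, -2.667600) → (-1.669464, 1.526536)
0.140000: (-1.669464, 1.526536); f=(0.478222, -2.047608) → (-1.602513, 1.239871)
(x(0.28), y(0.28)) ≈ (-1.6025, 1.2399)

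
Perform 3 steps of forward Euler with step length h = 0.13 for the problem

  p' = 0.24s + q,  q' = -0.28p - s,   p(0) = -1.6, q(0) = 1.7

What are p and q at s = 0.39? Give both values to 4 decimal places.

Euler on (p,q): p_{n+1} = p_n + h·p', q_{n+1} = q_n + h·q'.
0.000000: (-1.600000, 1.700000); f=(1.700000, 0.448000) → (-1.379000, 1.758240)
0.130000: (-1.379000, 1.758240); f=(1.789440, 0.256120) → (-1.146373, 1.791536)
0.260000: (-1.146373, 1.791536); f=(1.853936, 0.060984) → (-0.905361, 1.799464)
(p(0.39), q(0.39)) ≈ (-0.9054, 1.7995)

-0.9054, 1.7995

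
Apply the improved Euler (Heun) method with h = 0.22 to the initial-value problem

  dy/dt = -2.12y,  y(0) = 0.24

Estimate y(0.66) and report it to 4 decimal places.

Heun: k1 = f(t_n, y_n); k2 = f(t_n + h, y_n + h·k1); y_{n+1} = y_n + (h/2)·(k1 + k2).
t=0.000000, y=0.240000:
  k1 = f(0.000000, 0.240000) = -0.508800
  k2 = f(0.220000, 0.128064) = -0.271496
  y ← 0.240000 + (0.22/2)·(-0.508800 + (-0.271496)) = 0.154167
t=0.220000, y=0.154167:
  k1 = f(0.220000, 0.154167) = -0.326835
  k2 = f(0.440000, 0.082264) = -0.174399
  y ← 0.154167 + (0.22/2)·(-0.326835 + (-0.174399)) = 0.099032
t=0.440000, y=0.099032:
  k1 = f(0.440000, 0.099032) = -0.209947
  k2 = f(0.660000, 0.052843) = -0.112028
  y ← 0.099032 + (0.22/2)·(-0.209947 + (-0.112028)) = 0.063614
y(0.66) ≈ 0.0636

0.0636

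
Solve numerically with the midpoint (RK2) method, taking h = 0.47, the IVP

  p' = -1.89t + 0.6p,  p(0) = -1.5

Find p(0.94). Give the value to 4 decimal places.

Midpoint: k1 = f(t_n, p_n); k2 = f(t_n + h/2, p_n + (h/2)·k1); p_{n+1} = p_n + h·k2.
t=0.000000, p=-1.500000:
  k1 = f(0.000000, -1.500000) = -0.900000
  k2 = f(0.235000, -1.711500) = -1.471050
  p ← -1.500000 + 0.47·(-1.471050) = -2.191394
t=0.470000, p=-2.191394:
  k1 = f(0.470000, -2.191394) = -2.203136
  k2 = f(0.705000, -2.709130) = -2.957928
  p ← -2.191394 + 0.47·(-2.957928) = -3.581620
p(0.94) ≈ -3.5816

-3.5816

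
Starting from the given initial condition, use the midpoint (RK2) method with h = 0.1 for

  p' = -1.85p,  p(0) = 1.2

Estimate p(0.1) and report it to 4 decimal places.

Midpoint: k1 = f(t_n, p_n); k2 = f(t_n + h/2, p_n + (h/2)·k1); p_{n+1} = p_n + h·k2.
t=0.000000, p=1.200000:
  k1 = f(0.000000, 1.200000) = -2.220000
  k2 = f(0.050000, 1.089000) = -2.014650
  p ← 1.200000 + 0.1·(-2.014650) = 0.998535
p(0.1) ≈ 0.9985

0.9985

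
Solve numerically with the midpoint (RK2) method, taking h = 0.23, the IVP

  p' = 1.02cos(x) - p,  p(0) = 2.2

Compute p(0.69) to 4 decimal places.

Midpoint: k1 = f(x_n, p_n); k2 = f(x_n + h/2, p_n + (h/2)·k1); p_{n+1} = p_n + h·k2.
x=0.000000, p=2.200000:
  k1 = f(0.000000, 2.200000) = -1.180000
  k2 = f(0.115000, 2.064300) = -1.051037
  p ← 2.200000 + 0.23·(-1.051037) = 1.958261
x=0.230000, p=1.958261:
  k1 = f(0.230000, 1.958261) = -0.965122
  k2 = f(0.345000, 1.847272) = -0.887375
  p ← 1.958261 + 0.23·(-0.887375) = 1.754165
x=0.460000, p=1.754165:
  k1 = f(0.460000, 1.754165) = -0.840192
  k2 = f(0.575000, 1.657543) = -0.801567
  p ← 1.754165 + 0.23·(-0.801567) = 1.569805
p(0.69) ≈ 1.5698

1.5698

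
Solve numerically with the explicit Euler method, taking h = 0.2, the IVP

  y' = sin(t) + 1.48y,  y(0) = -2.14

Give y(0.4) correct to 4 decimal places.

Euler: y_{n+1} = y_n + h·f(t_n, y_n).
t=0.000000, y=-2.140000: f=-3.167200 → y ← -2.140000 + 0.2·(-3.167200) = -2.773440
t=0.200000, y=-2.773440: f=-3.906022 → y ← -2.773440 + 0.2·(-3.906022) = -3.554644
y(0.4) ≈ -3.5546

-3.5546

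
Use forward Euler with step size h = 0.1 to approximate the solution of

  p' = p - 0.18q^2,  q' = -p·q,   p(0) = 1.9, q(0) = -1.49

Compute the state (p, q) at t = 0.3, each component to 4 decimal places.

Euler on (p,q): p_{n+1} = p_n + h·p', q_{n+1} = q_n + h·q'.
0.000000: (1.900000, -1.490000); f=(1.500382, 2.831000) → (2.050038, -1.206900)
0.100000: (2.050038, -1.206900); f=(1.787849, 2.474191) → (2.228823, -0.959481)
0.200000: (2.228823, -0.959481); f=(2.063114, 2.138513) → (2.435135, -0.745630)
(p(0.3), q(0.3)) ≈ (2.4351, -0.7456)

2.4351, -0.7456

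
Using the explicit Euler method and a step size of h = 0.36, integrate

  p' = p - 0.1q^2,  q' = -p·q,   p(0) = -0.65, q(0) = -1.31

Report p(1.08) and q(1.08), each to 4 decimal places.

-2.0463, -3.2437

Euler on (p,q): p_{n+1} = p_n + h·p', q_{n+1} = q_n + h·q'.
0.000000: (-0.650000, -1.310000); f=(-0.821610, -0.851500) → (-0.945780, -1.616540)
0.360000: (-0.945780, -1.616540); f=(-1.207100, -1.528891) → (-1.380336, -2.166941)
0.720000: (-1.380336, -2.166941); f=(-1.849899, -2.991105) → (-2.046299, -3.243738)
(p(1.08), q(1.08)) ≈ (-2.0463, -3.2437)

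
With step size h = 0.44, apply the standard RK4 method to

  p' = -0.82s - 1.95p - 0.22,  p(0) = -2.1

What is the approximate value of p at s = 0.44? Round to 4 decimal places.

RK4: k1 = f(s_n, p_n); k2 = f(s_n + h/2, p_n + (h/2)·k1); k3 = f(s_n + h/2, p_n + (h/2)·k2); k4 = f(s_n + h, p_n + h·k3); p_{n+1} = p_n + (h/6)·(k1 + 2k2 + 2k3 + k4).
s=0.000000, p=-2.100000:
  k1 = f(0.000000, -2.100000) = 3.875000
  k2 = f(0.220000, -1.247500) = 2.032225
  k3 = f(0.220000, -1.652911) = 2.822775
  k4 = f(0.440000, -0.857979) = 1.092259
  p ← -2.100000 + (0.44/6)·(k1 + 2k2 + 2k3 + k4) = -1.023668
p(0.44) ≈ -1.0237

-1.0237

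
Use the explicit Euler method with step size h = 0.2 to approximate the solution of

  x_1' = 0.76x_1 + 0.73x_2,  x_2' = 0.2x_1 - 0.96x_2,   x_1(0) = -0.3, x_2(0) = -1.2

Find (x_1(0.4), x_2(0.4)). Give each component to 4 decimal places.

-0.7433, -0.8140

Euler on (x_1,x_2): x_1_{n+1} = x_1_n + h·x_1', x_2_{n+1} = x_2_n + h·x_2'.
0.000000: (-0.300000, -1.200000); f=(-1.104000, 1.092000) → (-0.520800, -0.981600)
0.200000: (-0.520800, -0.981600); f=(-1.112376, 0.838176) → (-0.743275, -0.813965)
(x_1(0.4), x_2(0.4)) ≈ (-0.7433, -0.8140)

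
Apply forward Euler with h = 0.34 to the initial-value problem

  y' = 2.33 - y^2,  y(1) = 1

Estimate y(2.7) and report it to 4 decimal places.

1.5264

Euler: y_{n+1} = y_n + h·f(x_n, y_n).
x=1.000000, y=1.000000: f=1.330000 → y ← 1.000000 + 0.34·1.330000 = 1.452200
x=1.340000, y=1.452200: f=0.221115 → y ← 1.452200 + 0.34·0.221115 = 1.527379
x=1.680000, y=1.527379: f=-0.002887 → y ← 1.527379 + 0.34·(-0.002887) = 1.526398
x=2.020000, y=1.526398: f=0.000111 → y ← 1.526398 + 0.34·0.000111 = 1.526435
x=2.360000, y=1.526435: f=-0.000004 → y ← 1.526435 + 0.34·(-0.000004) = 1.526434
y(2.7) ≈ 1.5264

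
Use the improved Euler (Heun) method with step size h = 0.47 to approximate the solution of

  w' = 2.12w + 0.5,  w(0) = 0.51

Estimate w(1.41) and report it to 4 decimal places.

11.3177

Heun: k1 = f(t_n, w_n); k2 = f(t_n + h, w_n + h·k1); w_{n+1} = w_n + (h/2)·(k1 + k2).
t=0.000000, w=0.510000:
  k1 = f(0.000000, 0.510000) = 1.581200
  k2 = f(0.470000, 1.253164) = 3.156708
  w ← 0.510000 + (0.47/2)·(1.581200 + 3.156708) = 1.623408
t=0.470000, w=1.623408:
  k1 = f(0.470000, 1.623408) = 3.941626
  k2 = f(0.940000, 3.475972) = 7.869061
  w ← 1.623408 + (0.47/2)·(3.941626 + 7.869061) = 4.398920
t=0.940000, w=4.398920:
  k1 = f(0.940000, 4.398920) = 9.825710
  k2 = f(1.410000, 9.017003) = 19.616047
  w ← 4.398920 + (0.47/2)·(9.825710 + 19.616047) = 11.317733
w(1.41) ≈ 11.3177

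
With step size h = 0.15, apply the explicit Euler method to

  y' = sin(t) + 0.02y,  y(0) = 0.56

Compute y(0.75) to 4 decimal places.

Euler: y_{n+1} = y_n + h·f(t_n, y_n).
t=0.000000, y=0.560000: f=0.011200 → y ← 0.560000 + 0.15·0.011200 = 0.561680
t=0.150000, y=0.561680: f=0.160672 → y ← 0.561680 + 0.15·0.160672 = 0.585781
t=0.300000, y=0.585781: f=0.307236 → y ← 0.585781 + 0.15·0.307236 = 0.631866
t=0.450000, y=0.631866: f=0.447603 → y ← 0.631866 + 0.15·0.447603 = 0.699007
t=0.600000, y=0.699007: f=0.578623 → y ← 0.699007 + 0.15·0.578623 = 0.785800
y(0.75) ≈ 0.7858

0.7858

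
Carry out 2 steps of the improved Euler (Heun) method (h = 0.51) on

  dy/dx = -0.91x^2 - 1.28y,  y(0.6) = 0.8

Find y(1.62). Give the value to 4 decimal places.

-0.6336

Heun: k1 = f(x_n, y_n); k2 = f(x_n + h, y_n + h·k1); y_{n+1} = y_n + (h/2)·(k1 + k2).
x=0.600000, y=0.800000:
  k1 = f(0.600000, 0.800000) = -1.351600
  k2 = f(1.110000, 0.110684) = -1.262887
  y ← 0.800000 + (0.51/2)·(-1.351600 + (-1.262887)) = 0.133306
x=1.110000, y=0.133306:
  k1 = f(1.110000, 0.133306) = -1.291843
  k2 = f(1.620000, -0.525534) = -1.715521
  y ← 0.133306 + (0.51/2)·(-1.291843 + (-1.715521)) = -0.633572
y(1.62) ≈ -0.6336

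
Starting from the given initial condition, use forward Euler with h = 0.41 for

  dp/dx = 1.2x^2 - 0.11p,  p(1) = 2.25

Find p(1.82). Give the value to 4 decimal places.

Euler: p_{n+1} = p_n + h·f(x_n, p_n).
x=1.000000, p=2.250000: f=0.952500 → p ← 2.250000 + 0.41·0.952500 = 2.640525
x=1.410000, p=2.640525: f=2.095262 → p ← 2.640525 + 0.41·2.095262 = 3.499583
p(1.82) ≈ 3.4996

3.4996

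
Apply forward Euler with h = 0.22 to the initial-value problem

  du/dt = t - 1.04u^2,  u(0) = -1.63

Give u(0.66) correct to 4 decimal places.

Euler: u_{n+1} = u_n + h·f(t_n, u_n).
t=0.000000, u=-1.630000: f=-2.763176 → u ← -1.630000 + 0.22·(-2.763176) = -2.237899
t=0.220000, u=-2.237899: f=-4.988518 → u ← -2.237899 + 0.22·(-4.988518) = -3.335373
t=0.440000, u=-3.335373: f=-11.129700 → u ← -3.335373 + 0.22·(-11.129700) = -5.783907
u(0.66) ≈ -5.7839

-5.7839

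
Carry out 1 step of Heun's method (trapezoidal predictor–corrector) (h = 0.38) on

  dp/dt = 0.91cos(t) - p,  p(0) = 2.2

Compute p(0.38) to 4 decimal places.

1.7906

Heun: k1 = f(t_n, p_n); k2 = f(t_n + h, p_n + h·k1); p_{n+1} = p_n + (h/2)·(k1 + k2).
t=0.000000, p=2.200000:
  k1 = f(0.000000, 2.200000) = -1.290000
  k2 = f(0.380000, 1.709800) = -0.864715
  p ← 2.200000 + (0.38/2)·(-1.290000 + (-0.864715)) = 1.790604
p(0.38) ≈ 1.7906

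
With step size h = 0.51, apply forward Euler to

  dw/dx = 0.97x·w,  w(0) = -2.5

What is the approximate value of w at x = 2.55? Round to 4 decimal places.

Euler: w_{n+1} = w_n + h·f(x_n, w_n).
x=0.000000, w=-2.500000: f=0.000000 → w ← -2.500000 + 0.51·0.000000 = -2.500000
x=0.510000, w=-2.500000: f=-1.236750 → w ← -2.500000 + 0.51·(-1.236750) = -3.130743
x=1.020000, w=-3.130743: f=-3.097557 → w ← -3.130743 + 0.51·(-3.097557) = -4.710496
x=1.530000, w=-4.710496: f=-6.990848 → w ← -4.710496 + 0.51·(-6.990848) = -8.275829
x=2.040000, w=-8.275829: f=-16.376210 → w ← -8.275829 + 0.51·(-16.376210) = -16.627696
w(2.55) ≈ -16.6277

-16.6277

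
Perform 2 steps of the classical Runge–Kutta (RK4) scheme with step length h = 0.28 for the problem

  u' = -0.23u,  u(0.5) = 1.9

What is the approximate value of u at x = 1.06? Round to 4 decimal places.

RK4: k1 = f(x_n, u_n); k2 = f(x_n + h/2, u_n + (h/2)·k1); k3 = f(x_n + h/2, u_n + (h/2)·k2); k4 = f(x_n + h, u_n + h·k3); u_{n+1} = u_n + (h/6)·(k1 + 2k2 + 2k3 + k4).
x=0.500000, u=1.900000:
  k1 = f(0.500000, 1.900000) = -0.437000
  k2 = f(0.640000, 1.838820) = -0.422929
  k3 = f(0.640000, 1.840790) = -0.423382
  k4 = f(0.780000, 1.781453) = -0.409734
  u ← 1.900000 + (0.28/6)·(k1 + 2k2 + 2k3 + k4) = 1.781497
x=0.780000, u=1.781497:
  k1 = f(0.780000, 1.781497) = -0.409744
  k2 = f(0.920000, 1.724133) = -0.396550
  k3 = f(0.920000, 1.725980) = -0.396975
  k4 = f(1.060000, 1.670344) = -0.384179
  u ← 1.781497 + (0.28/6)·(k1 + 2k2 + 2k3 + k4) = 1.670385
u(1.06) ≈ 1.6704

1.6704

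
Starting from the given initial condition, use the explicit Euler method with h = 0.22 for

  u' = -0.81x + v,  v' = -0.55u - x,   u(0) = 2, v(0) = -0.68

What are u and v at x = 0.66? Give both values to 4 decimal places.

1.2672, -1.4857

Euler on (u,v): u_{n+1} = u_n + h·u', v_{n+1} = v_n + h·v'.
0.000000: (2.000000, -0.680000); f=(-0.680000, -1.100000) → (1.850400, -0.922000)
0.220000: (1.850400, -0.922000); f=(-1.100200, -1.237720) → (1.608356, -1.194298)
0.440000: (1.608356, -1.194298); f=(-1.550698, -1.324596) → (1.267202, -1.485709)
(u(0.66), v(0.66)) ≈ (1.2672, -1.4857)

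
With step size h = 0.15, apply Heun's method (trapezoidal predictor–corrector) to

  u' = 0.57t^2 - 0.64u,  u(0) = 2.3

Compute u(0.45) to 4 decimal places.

1.7425

Heun: k1 = f(t_n, u_n); k2 = f(t_n + h, u_n + h·k1); u_{n+1} = u_n + (h/2)·(k1 + k2).
t=0.000000, u=2.300000:
  k1 = f(0.000000, 2.300000) = -1.472000
  k2 = f(0.150000, 2.079200) = -1.317863
  u ← 2.300000 + (0.15/2)·(-1.472000 + (-1.317863)) = 2.090760
t=0.150000, u=2.090760:
  k1 = f(0.150000, 2.090760) = -1.325262
  k2 = f(0.300000, 1.891971) = -1.159561
  u ← 2.090760 + (0.15/2)·(-1.325262 + (-1.159561)) = 1.904399
t=0.300000, u=1.904399:
  k1 = f(0.300000, 1.904399) = -1.167515
  k2 = f(0.450000, 1.729271) = -0.991309
  u ← 1.904399 + (0.15/2)·(-1.167515 + (-0.991309)) = 1.742487
u(0.45) ≈ 1.7425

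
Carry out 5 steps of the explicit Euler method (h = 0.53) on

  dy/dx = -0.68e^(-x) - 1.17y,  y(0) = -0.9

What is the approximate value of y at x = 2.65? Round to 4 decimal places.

Euler: y_{n+1} = y_n + h·f(x_n, y_n).
x=0.000000, y=-0.900000: f=0.373000 → y ← -0.900000 + 0.53·0.373000 = -0.702310
x=0.530000, y=-0.702310: f=0.421451 → y ← -0.702310 + 0.53·0.421451 = -0.478941
x=1.060000, y=-0.478941: f=0.324771 → y ← -0.478941 + 0.53·0.324771 = -0.306812
x=1.590000, y=-0.306812: f=0.220301 → y ← -0.306812 + 0.53·0.220301 = -0.190053
x=2.120000, y=-0.190053: f=0.140740 → y ← -0.190053 + 0.53·0.140740 = -0.115460
y(2.65) ≈ -0.1155

-0.1155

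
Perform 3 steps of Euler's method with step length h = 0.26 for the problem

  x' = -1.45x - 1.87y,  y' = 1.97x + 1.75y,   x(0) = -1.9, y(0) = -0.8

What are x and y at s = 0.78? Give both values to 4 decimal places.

2.0487, -4.8381

Euler on (x,y): x_{n+1} = x_n + h·x', y_{n+1} = y_n + h·y'.
0.000000: (-1.900000, -0.800000); f=(4.251000, -5.143000) → (-0.794740, -2.137180)
0.260000: (-0.794740, -2.137180); f=(5.148900, -5.305703) → (0.543974, -3.516663)
0.520000: (0.543974, -3.516663); f=(5.787397, -5.082531) → (2.048697, -4.838121)
(x(0.78), y(0.78)) ≈ (2.0487, -4.8381)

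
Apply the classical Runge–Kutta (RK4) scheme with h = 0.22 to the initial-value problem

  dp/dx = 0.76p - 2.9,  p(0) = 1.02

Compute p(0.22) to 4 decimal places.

RK4: k1 = f(x_n, p_n); k2 = f(x_n + h/2, p_n + (h/2)·k1); k3 = f(x_n + h/2, p_n + (h/2)·k2); k4 = f(x_n + h, p_n + h·k3); p_{n+1} = p_n + (h/6)·(k1 + 2k2 + 2k3 + k4).
x=0.000000, p=1.020000:
  k1 = f(0.000000, 1.020000) = -2.124800
  k2 = f(0.110000, 0.786272) = -2.302433
  k3 = f(0.110000, 0.766732) = -2.317283
  k4 = f(0.220000, 0.510198) = -2.512250
  p ← 1.020000 + (0.22/6)·(k1 + 2k2 + 2k3 + k4) = 0.511196
p(0.22) ≈ 0.5112

0.5112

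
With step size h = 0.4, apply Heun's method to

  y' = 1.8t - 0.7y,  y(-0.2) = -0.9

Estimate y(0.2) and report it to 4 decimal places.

Heun: k1 = f(t_n, y_n); k2 = f(t_n + h, y_n + h·k1); y_{n+1} = y_n + (h/2)·(k1 + k2).
t=-0.200000, y=-0.900000:
  k1 = f(-0.200000, -0.900000) = 0.270000
  k2 = f(0.200000, -0.792000) = 0.914400
  y ← -0.900000 + (0.4/2)·(0.270000 + 0.914400) = -0.663120
y(0.2) ≈ -0.6631

-0.6631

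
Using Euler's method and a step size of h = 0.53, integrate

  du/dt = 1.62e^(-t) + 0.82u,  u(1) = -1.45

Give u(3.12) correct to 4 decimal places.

Euler: u_{n+1} = u_n + h·f(t_n, u_n).
t=1.000000, u=-1.450000: f=-0.593035 → u ← -1.450000 + 0.53·(-0.593035) = -1.764309
t=1.530000, u=-1.764309: f=-1.095945 → u ← -1.764309 + 0.53·(-1.095945) = -2.345160
t=2.060000, u=-2.345160: f=-1.716556 → u ← -2.345160 + 0.53·(-1.716556) = -3.254934
t=2.590000, u=-3.254934: f=-2.547514 → u ← -3.254934 + 0.53·(-2.547514) = -4.605116
u(3.12) ≈ -4.6051

-4.6051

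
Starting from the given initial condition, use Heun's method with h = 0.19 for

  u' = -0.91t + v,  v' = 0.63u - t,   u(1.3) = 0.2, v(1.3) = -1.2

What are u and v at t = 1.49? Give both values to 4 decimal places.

-0.2904, -1.4682

Heun on (u,v): k1 = f(t_n, state_n); k2 = f(t_n + h, state_n + h·k1); state_{n+1} = state_n + (h/2)·(k1 + k2).
1.300000: (0.200000, -1.200000)
  k1 = (-2.383000, -1.174000)
  predictor → (-0.252770, -1.423060)
  k2 = (-2.778960, -1.649245)
  → (-0.290386, -1.468208)
(u(1.49), v(1.49)) ≈ (-0.2904, -1.4682)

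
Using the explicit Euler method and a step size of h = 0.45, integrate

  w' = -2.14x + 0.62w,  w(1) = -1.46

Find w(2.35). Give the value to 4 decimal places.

Euler: w_{n+1} = w_n + h·f(x_n, w_n).
x=1.000000, w=-1.460000: f=-3.045200 → w ← -1.460000 + 0.45·(-3.045200) = -2.830340
x=1.450000, w=-2.830340: f=-4.857811 → w ← -2.830340 + 0.45·(-4.857811) = -5.016355
x=1.900000, w=-5.016355: f=-7.176140 → w ← -5.016355 + 0.45·(-7.176140) = -8.245618
w(2.35) ≈ -8.2456

-8.2456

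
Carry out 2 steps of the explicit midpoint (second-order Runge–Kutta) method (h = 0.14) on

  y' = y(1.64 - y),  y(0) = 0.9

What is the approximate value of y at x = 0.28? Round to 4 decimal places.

1.0794

Midpoint: k1 = f(x_n, y_n); k2 = f(x_n + h/2, y_n + (h/2)·k1); y_{n+1} = y_n + h·k2.
x=0.000000, y=0.900000:
  k1 = f(0.000000, 0.900000) = 0.666000
  k2 = f(0.070000, 0.946620) = 0.656367
  y ← 0.900000 + 0.14·0.656367 = 0.991891
x=0.140000, y=0.991891:
  k1 = f(0.140000, 0.991891) = 0.642853
  k2 = f(0.210000, 1.036891) = 0.625358
  y ← 0.991891 + 0.14·0.625358 = 1.079442
y(0.28) ≈ 1.0794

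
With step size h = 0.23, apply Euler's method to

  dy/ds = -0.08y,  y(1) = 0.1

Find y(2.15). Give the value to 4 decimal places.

Euler: y_{n+1} = y_n + h·f(s_n, y_n).
s=1.000000, y=0.100000: f=-0.008000 → y ← 0.100000 + 0.23·(-0.008000) = 0.098160
s=1.230000, y=0.098160: f=-0.007853 → y ← 0.098160 + 0.23·(-0.007853) = 0.096354
s=1.460000, y=0.096354: f=-0.007708 → y ← 0.096354 + 0.23·(-0.007708) = 0.094581
s=1.690000, y=0.094581: f=-0.007566 → y ← 0.094581 + 0.23·(-0.007566) = 0.092841
s=1.920000, y=0.092841: f=-0.007427 → y ← 0.092841 + 0.23·(-0.007427) = 0.091132
y(2.15) ≈ 0.0911

0.0911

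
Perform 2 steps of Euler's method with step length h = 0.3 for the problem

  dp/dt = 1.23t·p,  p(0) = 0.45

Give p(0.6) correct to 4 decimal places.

0.4998

Euler: p_{n+1} = p_n + h·f(t_n, p_n).
t=0.000000, p=0.450000: f=0.000000 → p ← 0.450000 + 0.3·0.000000 = 0.450000
t=0.300000, p=0.450000: f=0.166050 → p ← 0.450000 + 0.3·0.166050 = 0.499815
p(0.6) ≈ 0.4998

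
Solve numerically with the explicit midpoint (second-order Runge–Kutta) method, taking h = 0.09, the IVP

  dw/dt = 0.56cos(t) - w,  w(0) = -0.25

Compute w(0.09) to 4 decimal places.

Midpoint: k1 = f(t_n, w_n); k2 = f(t_n + h/2, w_n + (h/2)·k1); w_{n+1} = w_n + h·k2.
t=0.000000, w=-0.250000:
  k1 = f(0.000000, -0.250000) = 0.810000
  k2 = f(0.045000, -0.213550) = 0.772983
  w ← -0.250000 + 0.09·0.772983 = -0.180432
w(0.09) ≈ -0.1804

-0.1804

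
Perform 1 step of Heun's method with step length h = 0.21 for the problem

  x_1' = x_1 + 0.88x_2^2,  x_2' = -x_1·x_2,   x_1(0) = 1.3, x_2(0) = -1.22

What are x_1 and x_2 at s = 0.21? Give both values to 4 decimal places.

1.8408, -0.8814

Heun on (x_1,x_2): k1 = f(s_n, state_n); k2 = f(s_n + h, state_n + h·k1); state_{n+1} = state_n + (h/2)·(k1 + k2).
0.000000: (1.300000, -1.220000)
  k1 = (2.609792, 1.586000)
  predictor → (1.848056, -0.886940)
  k2 = (2.540319, 1.639115)
  → (1.840762, -0.881363)
(x_1(0.21), x_2(0.21)) ≈ (1.8408, -0.8814)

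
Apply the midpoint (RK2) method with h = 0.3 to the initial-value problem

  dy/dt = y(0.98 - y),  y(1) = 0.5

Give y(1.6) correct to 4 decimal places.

Midpoint: k1 = f(t_n, y_n); k2 = f(t_n + h/2, y_n + (h/2)·k1); y_{n+1} = y_n + h·k2.
t=1.000000, y=0.500000:
  k1 = f(1.000000, 0.500000) = 0.240000
  k2 = f(1.150000, 0.536000) = 0.237984
  y ← 0.500000 + 0.3·0.237984 = 0.571395
t=1.300000, y=0.571395:
  k1 = f(1.300000, 0.571395) = 0.233475
  k2 = f(1.450000, 0.606416) = 0.226547
  y ← 0.571395 + 0.3·0.226547 = 0.639359
y(1.6) ≈ 0.6394

0.6394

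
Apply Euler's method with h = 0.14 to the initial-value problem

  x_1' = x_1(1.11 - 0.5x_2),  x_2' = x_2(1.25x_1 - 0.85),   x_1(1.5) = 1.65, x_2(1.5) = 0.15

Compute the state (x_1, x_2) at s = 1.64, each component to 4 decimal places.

Euler on (x_1,x_2): x_1_{n+1} = x_1_n + h·x_1', x_2_{n+1} = x_2_n + h·x_2'.
1.500000: (1.650000, 0.150000); f=(1.707750, 0.181875) → (1.889085, 0.175462)
(x_1(1.64), x_2(1.64)) ≈ (1.8891, 0.1755)

1.8891, 0.1755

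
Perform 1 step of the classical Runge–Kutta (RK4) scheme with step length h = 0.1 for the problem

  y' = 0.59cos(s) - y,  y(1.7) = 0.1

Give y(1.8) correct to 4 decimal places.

0.0804

RK4: k1 = f(s_n, y_n); k2 = f(s_n + h/2, y_n + (h/2)·k1); k3 = f(s_n + h/2, y_n + (h/2)·k2); k4 = f(s_n + h, y_n + h·k3); y_{n+1} = y_n + (h/6)·(k1 + 2k2 + 2k3 + k4).
s=1.700000, y=0.100000:
  k1 = f(1.700000, 0.100000) = -0.176018
  k2 = f(1.750000, 0.091199) = -0.196364
  k3 = f(1.750000, 0.090182) = -0.195347
  k4 = f(1.800000, 0.080465) = -0.214515
  y ← 0.100000 + (0.1/6)·(k1 + 2k2 + 2k3 + k4) = 0.080434
y(1.8) ≈ 0.0804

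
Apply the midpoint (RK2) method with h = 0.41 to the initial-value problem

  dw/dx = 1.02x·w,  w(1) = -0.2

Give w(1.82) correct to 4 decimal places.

Midpoint: k1 = f(x_n, w_n); k2 = f(x_n + h/2, w_n + (h/2)·k1); w_{n+1} = w_n + h·k2.
x=1.000000, w=-0.200000:
  k1 = f(1.000000, -0.200000) = -0.204000
  k2 = f(1.205000, -0.241820) = -0.297221
  w ← -0.200000 + 0.41·(-0.297221) = -0.321861
x=1.410000, w=-0.321861:
  k1 = f(1.410000, -0.321861) = -0.462900
  k2 = f(1.615000, -0.416755) = -0.686521
  w ← -0.321861 + 0.41·(-0.686521) = -0.603334
w(1.82) ≈ -0.6033

-0.6033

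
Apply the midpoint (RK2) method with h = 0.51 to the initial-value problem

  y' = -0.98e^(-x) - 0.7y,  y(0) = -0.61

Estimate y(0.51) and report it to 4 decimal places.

-0.7292

Midpoint: k1 = f(x_n, y_n); k2 = f(x_n + h/2, y_n + (h/2)·k1); y_{n+1} = y_n + h·k2.
x=0.000000, y=-0.610000:
  k1 = f(0.000000, -0.610000) = -0.553000
  k2 = f(0.255000, -0.751015) = -0.233708
  y ← -0.610000 + 0.51·(-0.233708) = -0.729191
y(0.51) ≈ -0.7292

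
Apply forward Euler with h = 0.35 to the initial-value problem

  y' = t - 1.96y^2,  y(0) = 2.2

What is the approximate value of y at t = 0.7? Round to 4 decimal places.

Euler: y_{n+1} = y_n + h·f(t_n, y_n).
t=0.000000, y=2.200000: f=-9.486400 → y ← 2.200000 + 0.35·(-9.486400) = -1.120240
t=0.350000, y=-1.120240: f=-2.109678 → y ← -1.120240 + 0.35·(-2.109678) = -1.858627
y(0.7) ≈ -1.8586

-1.8586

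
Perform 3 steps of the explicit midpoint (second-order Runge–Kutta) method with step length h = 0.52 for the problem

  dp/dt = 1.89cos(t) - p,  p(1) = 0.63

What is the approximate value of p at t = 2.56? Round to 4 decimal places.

Midpoint: k1 = f(t_n, p_n); k2 = f(t_n + h/2, p_n + (h/2)·k1); p_{n+1} = p_n + h·k2.
t=1.000000, p=0.630000:
  k1 = f(1.000000, 0.630000) = 0.391171
  k2 = f(1.260000, 0.731705) = -0.153711
  p ← 0.630000 + 0.52·(-0.153711) = 0.550070
t=1.520000, p=0.550070:
  k1 = f(1.520000, 0.550070) = -0.454107
  k2 = f(1.780000, 0.432003) = -0.824520
  p ← 0.550070 + 0.52·(-0.824520) = 0.121320
t=2.040000, p=0.121320:
  k1 = f(2.040000, 0.121320) = -0.975933
  k2 = f(2.300000, -0.132422) = -1.126839
  p ← 0.121320 + 0.52·(-1.126839) = -0.464636
p(2.56) ≈ -0.4646

-0.4646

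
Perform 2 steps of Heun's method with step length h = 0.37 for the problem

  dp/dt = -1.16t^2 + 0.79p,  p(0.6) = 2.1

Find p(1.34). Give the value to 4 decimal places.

Heun: k1 = f(t_n, p_n); k2 = f(t_n + h, p_n + h·k1); p_{n+1} = p_n + (h/2)·(k1 + k2).
t=0.600000, p=2.100000:
  k1 = f(0.600000, 2.100000) = 1.241400
  k2 = f(0.970000, 2.559318) = 0.930417
  p ← 2.100000 + (0.37/2)·(1.241400 + 0.930417) = 2.501786
t=0.970000, p=2.501786:
  k1 = f(0.970000, 2.501786) = 0.884967
  k2 = f(1.340000, 2.829224) = 0.152191
  p ← 2.501786 + (0.37/2)·(0.884967 + 0.152191) = 2.693660
p(1.34) ≈ 2.6937

2.6937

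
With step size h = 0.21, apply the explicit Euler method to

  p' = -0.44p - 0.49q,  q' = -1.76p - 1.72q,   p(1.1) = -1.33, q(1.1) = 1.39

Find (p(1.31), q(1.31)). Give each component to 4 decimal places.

-1.3501, 1.3795

Euler on (p,q): p_{n+1} = p_n + h·p', q_{n+1} = q_n + h·q'.
1.100000: (-1.330000, 1.390000); f=(-0.095900, -0.050000) → (-1.350139, 1.379500)
(p(1.31), q(1.31)) ≈ (-1.3501, 1.3795)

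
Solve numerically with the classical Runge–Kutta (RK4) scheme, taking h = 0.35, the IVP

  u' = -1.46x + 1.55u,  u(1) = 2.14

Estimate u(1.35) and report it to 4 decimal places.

2.8947

RK4: k1 = f(x_n, u_n); k2 = f(x_n + h/2, u_n + (h/2)·k1); k3 = f(x_n + h/2, u_n + (h/2)·k2); k4 = f(x_n + h, u_n + h·k3); u_{n+1} = u_n + (h/6)·(k1 + 2k2 + 2k3 + k4).
x=1.000000, u=2.140000:
  k1 = f(1.000000, 2.140000) = 1.857000
  k2 = f(1.175000, 2.464975) = 2.105211
  k3 = f(1.175000, 2.508412) = 2.172539
  k4 = f(1.350000, 2.900388) = 2.524602
  u ← 2.140000 + (0.35/6)·(k1 + 2k2 + 2k3 + k4) = 2.894664
u(1.35) ≈ 2.8947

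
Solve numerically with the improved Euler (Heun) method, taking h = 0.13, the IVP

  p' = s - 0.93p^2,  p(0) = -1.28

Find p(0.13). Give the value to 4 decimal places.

-1.5027

Heun: k1 = f(s_n, p_n); k2 = f(s_n + h, p_n + h·k1); p_{n+1} = p_n + (h/2)·(k1 + k2).
s=0.000000, p=-1.280000:
  k1 = f(0.000000, -1.280000) = -1.523712
  k2 = f(0.130000, -1.478083) = -1.901797
  p ← -1.280000 + (0.13/2)·(-1.523712 + (-1.901797)) = -1.502658
p(0.13) ≈ -1.5027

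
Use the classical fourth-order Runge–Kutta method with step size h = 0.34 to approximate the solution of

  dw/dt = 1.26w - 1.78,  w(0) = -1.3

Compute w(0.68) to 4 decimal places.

-4.9763

RK4: k1 = f(t_n, w_n); k2 = f(t_n + h/2, w_n + (h/2)·k1); k3 = f(t_n + h/2, w_n + (h/2)·k2); k4 = f(t_n + h, w_n + h·k3); w_{n+1} = w_n + (h/6)·(k1 + 2k2 + 2k3 + k4).
t=0.000000, w=-1.300000:
  k1 = f(0.000000, -1.300000) = -3.418000
  k2 = f(0.170000, -1.881060) = -4.150136
  k3 = f(0.170000, -2.005523) = -4.306959
  k4 = f(0.340000, -2.764366) = -5.263101
  w ← -1.300000 + (0.34/6)·(k1 + 2k2 + 2k3 + k4) = -2.750400
t=0.340000, w=-2.750400:
  k1 = f(0.340000, -2.750400) = -5.245504
  k2 = f(0.510000, -3.642135) = -6.369091
  k3 = f(0.510000, -3.833145) = -6.609763
  k4 = f(0.680000, -4.997719) = -8.077126
  w ← -2.750400 + (0.34/6)·(k1 + 2k2 + 2k3 + k4) = -4.976286
w(0.68) ≈ -4.9763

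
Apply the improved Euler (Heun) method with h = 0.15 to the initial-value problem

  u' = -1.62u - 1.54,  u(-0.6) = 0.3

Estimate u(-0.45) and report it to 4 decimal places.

0.0330

Heun: k1 = f(x_n, u_n); k2 = f(x_n + h, u_n + h·k1); u_{n+1} = u_n + (h/2)·(k1 + k2).
x=-0.600000, u=0.300000:
  k1 = f(-0.600000, 0.300000) = -2.026000
  k2 = f(-0.450000, -0.003900) = -1.533682
  u ← 0.300000 + (0.15/2)·(-2.026000 + (-1.533682)) = 0.033024
u(-0.45) ≈ 0.0330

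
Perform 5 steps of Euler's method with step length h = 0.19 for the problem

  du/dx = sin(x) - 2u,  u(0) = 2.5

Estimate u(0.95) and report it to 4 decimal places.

Euler: u_{n+1} = u_n + h·f(x_n, u_n).
x=0.000000, u=2.500000: f=-5.000000 → u ← 2.500000 + 0.19·(-5.000000) = 1.550000
x=0.190000, u=1.550000: f=-2.911141 → u ← 1.550000 + 0.19·(-2.911141) = 0.996883
x=0.380000, u=0.996883: f=-1.622846 → u ← 0.996883 + 0.19·(-1.622846) = 0.688542
x=0.570000, u=0.688542: f=-0.837453 → u ← 0.688542 + 0.19·(-0.837453) = 0.529426
x=0.760000, u=0.529426: f=-0.369931 → u ← 0.529426 + 0.19·(-0.369931) = 0.459139
u(0.95) ≈ 0.4591

0.4591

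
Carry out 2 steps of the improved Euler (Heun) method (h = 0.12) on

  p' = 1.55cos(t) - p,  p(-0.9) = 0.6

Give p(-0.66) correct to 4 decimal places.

0.7077

Heun: k1 = f(t_n, p_n); k2 = f(t_n + h, p_n + h·k1); p_{n+1} = p_n + (h/2)·(k1 + k2).
t=-0.900000, p=0.600000:
  k1 = f(-0.900000, 0.600000) = 0.363495
  k2 = f(-0.780000, 0.643619) = 0.458297
  p ← 0.600000 + (0.12/2)·(0.363495 + 0.458297) = 0.649308
t=-0.780000, p=0.649308:
  k1 = f(-0.780000, 0.649308) = 0.452608
  k2 = f(-0.660000, 0.703621) = 0.520867
  p ← 0.649308 + (0.12/2)·(0.452608 + 0.520867) = 0.707716
p(-0.66) ≈ 0.7077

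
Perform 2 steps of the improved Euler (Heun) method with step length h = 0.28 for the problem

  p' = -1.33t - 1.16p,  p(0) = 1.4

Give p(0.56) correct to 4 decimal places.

0.5644

Heun: k1 = f(t_n, p_n); k2 = f(t_n + h, p_n + h·k1); p_{n+1} = p_n + (h/2)·(k1 + k2).
t=0.000000, p=1.400000:
  k1 = f(0.000000, 1.400000) = -1.624000
  k2 = f(0.280000, 0.945280) = -1.468925
  p ← 1.400000 + (0.28/2)·(-1.624000 + (-1.468925)) = 0.966991
t=0.280000, p=0.966991:
  k1 = f(0.280000, 0.966991) = -1.494109
  k2 = f(0.560000, 0.548640) = -1.381222
  p ← 0.966991 + (0.28/2)·(-1.494109 + (-1.381222)) = 0.564444
p(0.56) ≈ 0.5644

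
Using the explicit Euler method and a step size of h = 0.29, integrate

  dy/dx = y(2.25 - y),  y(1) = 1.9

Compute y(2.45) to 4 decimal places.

2.2472

Euler: y_{n+1} = y_n + h·f(x_n, y_n).
x=1.000000, y=1.900000: f=0.665000 → y ← 1.900000 + 0.29·0.665000 = 2.092850
x=1.290000, y=2.092850: f=0.328891 → y ← 2.092850 + 0.29·0.328891 = 2.188228
x=1.580000, y=2.188228: f=0.135170 → y ← 2.188228 + 0.29·0.135170 = 2.227428
x=1.870000, y=2.227428: f=0.050278 → y ← 2.227428 + 0.29·0.050278 = 2.242008
x=2.160000, y=2.242008: f=0.017917 → y ← 2.242008 + 0.29·0.017917 = 2.247204
y(2.45) ≈ 2.2472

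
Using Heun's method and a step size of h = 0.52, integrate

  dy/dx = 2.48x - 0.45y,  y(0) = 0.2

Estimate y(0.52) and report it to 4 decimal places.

Heun: k1 = f(x_n, y_n); k2 = f(x_n + h, y_n + h·k1); y_{n+1} = y_n + (h/2)·(k1 + k2).
x=0.000000, y=0.200000:
  k1 = f(0.000000, 0.200000) = -0.090000
  k2 = f(0.520000, 0.153200) = 1.220660
  y ← 0.200000 + (0.52/2)·(-0.090000 + 1.220660) = 0.493972
y(0.52) ≈ 0.4940

0.4940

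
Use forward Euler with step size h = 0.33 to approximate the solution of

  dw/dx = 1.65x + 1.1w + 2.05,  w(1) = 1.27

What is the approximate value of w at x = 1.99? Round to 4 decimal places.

Euler: w_{n+1} = w_n + h·f(x_n, w_n).
x=1.000000, w=1.270000: f=5.097000 → w ← 1.270000 + 0.33·5.097000 = 2.952010
x=1.330000, w=2.952010: f=7.491711 → w ← 2.952010 + 0.33·7.491711 = 5.424275
x=1.660000, w=5.424275: f=10.755702 → w ← 5.424275 + 0.33·10.755702 = 8.973656
w(1.99) ≈ 8.9737

8.9737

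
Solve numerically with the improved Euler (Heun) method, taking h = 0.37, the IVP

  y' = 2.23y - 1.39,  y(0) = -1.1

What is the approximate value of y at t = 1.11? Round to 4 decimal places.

-16.8766

Heun: k1 = f(t_n, y_n); k2 = f(t_n + h, y_n + h·k1); y_{n+1} = y_n + (h/2)·(k1 + k2).
t=0.000000, y=-1.100000:
  k1 = f(0.000000, -1.100000) = -3.843000
  k2 = f(0.370000, -2.521910) = -7.013859
  y ← -1.100000 + (0.37/2)·(-3.843000 + (-7.013859)) = -3.108519
t=0.370000, y=-3.108519:
  k1 = f(0.370000, -3.108519) = -8.321997
  k2 = f(0.740000, -6.187658) = -15.188477
  y ← -3.108519 + (0.37/2)·(-8.321997 + (-15.188477)) = -7.457957
t=0.740000, y=-7.457957:
  k1 = f(0.740000, -7.457957) = -18.021244
  k2 = f(1.110000, -14.125817) = -32.890572
  y ← -7.457957 + (0.37/2)·(-18.021244 + (-32.890572)) = -16.876643
y(1.11) ≈ -16.8766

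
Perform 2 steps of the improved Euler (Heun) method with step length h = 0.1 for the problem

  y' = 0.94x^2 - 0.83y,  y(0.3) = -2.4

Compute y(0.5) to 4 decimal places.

Heun: k1 = f(x_n, y_n); k2 = f(x_n + h, y_n + h·k1); y_{n+1} = y_n + (h/2)·(k1 + k2).
x=0.300000, y=-2.400000:
  k1 = f(0.300000, -2.400000) = 2.076600
  k2 = f(0.400000, -2.192340) = 1.970042
  y ← -2.400000 + (0.1/2)·(2.076600 + 1.970042) = -2.197668
x=0.400000, y=-2.197668:
  k1 = f(0.400000, -2.197668) = 1.974464
  k2 = f(0.500000, -2.000221) = 1.895184
  y ← -2.197668 + (0.1/2)·(1.974464 + 1.895184) = -2.004185
y(0.5) ≈ -2.0042

-2.0042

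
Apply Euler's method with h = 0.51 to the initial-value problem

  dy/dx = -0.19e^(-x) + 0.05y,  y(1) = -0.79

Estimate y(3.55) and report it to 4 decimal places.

-0.9846

Euler: y_{n+1} = y_n + h·f(x_n, y_n).
x=1.000000, y=-0.790000: f=-0.109397 → y ← -0.790000 + 0.51·(-0.109397) = -0.845793
x=1.510000, y=-0.845793: f=-0.084263 → y ← -0.845793 + 0.51·(-0.084263) = -0.888766
x=2.020000, y=-0.888766: f=-0.069643 → y ← -0.888766 + 0.51·(-0.069643) = -0.924284
x=2.530000, y=-0.924284: f=-0.061349 → y ← -0.924284 + 0.51·(-0.061349) = -0.955572
x=3.040000, y=-0.955572: f=-0.056867 → y ← -0.955572 + 0.51·(-0.056867) = -0.984575
y(3.55) ≈ -0.9846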